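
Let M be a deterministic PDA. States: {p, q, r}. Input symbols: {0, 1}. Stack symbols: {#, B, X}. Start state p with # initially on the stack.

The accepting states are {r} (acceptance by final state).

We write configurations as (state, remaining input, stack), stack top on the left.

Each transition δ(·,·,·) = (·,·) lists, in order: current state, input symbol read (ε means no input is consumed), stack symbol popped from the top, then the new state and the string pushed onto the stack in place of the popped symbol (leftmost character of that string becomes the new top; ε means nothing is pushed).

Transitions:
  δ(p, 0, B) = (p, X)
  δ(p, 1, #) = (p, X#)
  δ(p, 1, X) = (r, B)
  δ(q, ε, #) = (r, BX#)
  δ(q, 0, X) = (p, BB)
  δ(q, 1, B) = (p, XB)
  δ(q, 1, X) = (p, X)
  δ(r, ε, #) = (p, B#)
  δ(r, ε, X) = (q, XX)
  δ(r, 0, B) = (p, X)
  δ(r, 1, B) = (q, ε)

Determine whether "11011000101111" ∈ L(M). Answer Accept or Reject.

Reject

(p, 11011000101111, #) ⊢ (p, 1011000101111, X#) ⊢ (r, 011000101111, B#) ⊢ (p, 11000101111, X#) ⊢ (r, 1000101111, B#) ⊢ (q, 000101111, #) ⊢ (r, 000101111, BX#) ⊢ (p, 00101111, XX#)
No transition applies at (p, 00101111, XX#); input not fully consumed.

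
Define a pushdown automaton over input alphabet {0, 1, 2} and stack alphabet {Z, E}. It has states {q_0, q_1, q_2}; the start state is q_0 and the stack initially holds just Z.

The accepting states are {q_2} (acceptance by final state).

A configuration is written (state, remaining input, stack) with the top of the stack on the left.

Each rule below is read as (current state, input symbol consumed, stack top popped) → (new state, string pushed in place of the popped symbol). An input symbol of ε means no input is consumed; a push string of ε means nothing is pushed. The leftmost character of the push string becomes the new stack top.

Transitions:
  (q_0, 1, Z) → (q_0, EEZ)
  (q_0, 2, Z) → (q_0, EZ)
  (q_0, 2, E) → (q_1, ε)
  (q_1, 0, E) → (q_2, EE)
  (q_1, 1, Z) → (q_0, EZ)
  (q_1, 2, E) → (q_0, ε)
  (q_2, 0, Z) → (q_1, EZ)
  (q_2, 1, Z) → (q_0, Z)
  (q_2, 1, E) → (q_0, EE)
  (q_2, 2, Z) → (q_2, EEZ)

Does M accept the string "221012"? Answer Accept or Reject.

No computation consumes all input and reaches a final state.

Reject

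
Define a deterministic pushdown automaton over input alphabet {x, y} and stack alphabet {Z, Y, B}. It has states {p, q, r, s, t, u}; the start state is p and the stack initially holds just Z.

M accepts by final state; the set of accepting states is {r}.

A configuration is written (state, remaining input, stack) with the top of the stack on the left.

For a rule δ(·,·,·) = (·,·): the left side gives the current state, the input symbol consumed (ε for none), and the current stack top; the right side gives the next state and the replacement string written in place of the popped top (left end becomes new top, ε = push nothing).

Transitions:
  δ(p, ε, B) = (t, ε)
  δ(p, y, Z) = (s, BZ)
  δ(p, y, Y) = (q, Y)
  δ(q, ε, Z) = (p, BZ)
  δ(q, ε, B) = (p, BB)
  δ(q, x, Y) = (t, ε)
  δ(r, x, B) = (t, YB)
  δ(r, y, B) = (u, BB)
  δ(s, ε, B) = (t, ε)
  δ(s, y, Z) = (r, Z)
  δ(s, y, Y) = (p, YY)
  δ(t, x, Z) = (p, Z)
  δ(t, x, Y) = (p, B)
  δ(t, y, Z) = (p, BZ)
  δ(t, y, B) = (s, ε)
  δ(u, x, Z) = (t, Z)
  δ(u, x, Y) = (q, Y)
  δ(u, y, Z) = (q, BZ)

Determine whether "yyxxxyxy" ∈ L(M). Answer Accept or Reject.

(p, yyxxxyxy, Z)
  read y, top Z: go to s, push BZ → (s, yxxxyxy, BZ)
  ε-move, top B: go to t, push ε → (t, yxxxyxy, Z)
  read y, top Z: go to p, push BZ → (p, xxxyxy, BZ)
  ε-move, top B: go to t, push ε → (t, xxxyxy, Z)
  read x, top Z: go to p, push Z → (p, xxyxy, Z)
No transition applies at (p, xxyxy, Z); input not fully consumed.

Reject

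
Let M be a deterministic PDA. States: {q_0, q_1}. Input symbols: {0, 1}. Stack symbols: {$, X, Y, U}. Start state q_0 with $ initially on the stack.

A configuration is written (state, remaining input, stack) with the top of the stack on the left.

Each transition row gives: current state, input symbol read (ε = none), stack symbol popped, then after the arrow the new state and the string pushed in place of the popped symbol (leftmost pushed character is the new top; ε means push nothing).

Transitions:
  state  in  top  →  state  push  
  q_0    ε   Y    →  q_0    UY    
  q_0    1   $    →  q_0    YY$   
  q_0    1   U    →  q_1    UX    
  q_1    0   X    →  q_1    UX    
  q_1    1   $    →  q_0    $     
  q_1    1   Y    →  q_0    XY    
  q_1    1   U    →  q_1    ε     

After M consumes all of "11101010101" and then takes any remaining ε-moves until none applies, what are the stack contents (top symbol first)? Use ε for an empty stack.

XYY$

(q_0, 11101010101, $)
  read 1, top $: go to q_0, push YY$ → (q_0, 1101010101, YY$)
  ε-move, top Y: go to q_0, push UY → (q_0, 1101010101, UYY$)
  read 1, top U: go to q_1, push UX → (q_1, 101010101, UXYY$)
  read 1, top U: go to q_1, push ε → (q_1, 01010101, XYY$)
  read 0, top X: go to q_1, push UX → (q_1, 1010101, UXYY$)
  read 1, top U: go to q_1, push ε → (q_1, 010101, XYY$)
  read 0, top X: go to q_1, push UX → (q_1, 10101, UXYY$)
  read 1, top U: go to q_1, push ε → (q_1, 0101, XYY$)
  read 0, top X: go to q_1, push UX → (q_1, 101, UXYY$)
  read 1, top U: go to q_1, push ε → (q_1, 01, XYY$)
  read 0, top X: go to q_1, push UX → (q_1, 1, UXYY$)
  read 1, top U: go to q_1, push ε → (q_1, ε, XYY$)
All input consumed in state q_1 with stack XYY$.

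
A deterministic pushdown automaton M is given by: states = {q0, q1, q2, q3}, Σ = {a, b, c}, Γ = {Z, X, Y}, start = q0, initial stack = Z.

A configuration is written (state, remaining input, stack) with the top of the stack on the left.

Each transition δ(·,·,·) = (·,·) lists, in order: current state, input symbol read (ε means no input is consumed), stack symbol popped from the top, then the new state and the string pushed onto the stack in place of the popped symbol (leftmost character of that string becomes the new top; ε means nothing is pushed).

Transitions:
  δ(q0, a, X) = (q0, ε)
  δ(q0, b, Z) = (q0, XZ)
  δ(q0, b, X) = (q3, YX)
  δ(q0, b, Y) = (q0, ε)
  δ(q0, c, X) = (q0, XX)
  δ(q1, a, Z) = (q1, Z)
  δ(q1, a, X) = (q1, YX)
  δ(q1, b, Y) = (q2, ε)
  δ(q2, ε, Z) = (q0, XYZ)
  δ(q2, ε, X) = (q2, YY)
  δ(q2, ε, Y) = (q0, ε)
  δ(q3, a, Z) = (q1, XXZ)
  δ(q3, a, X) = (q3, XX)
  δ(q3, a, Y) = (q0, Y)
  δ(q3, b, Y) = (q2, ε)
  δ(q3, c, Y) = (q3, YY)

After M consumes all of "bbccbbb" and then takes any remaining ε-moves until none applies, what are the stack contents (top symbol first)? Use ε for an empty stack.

(q0, bbccbbb, Z) ⊢ (q0, bccbbb, XZ) ⊢ (q3, ccbbb, YXZ) ⊢ (q3, cbbb, YYXZ) ⊢ (q3, bbb, YYYXZ) ⊢ (q2, bb, YYXZ) ⊢ (q0, bb, YXZ) ⊢ (q0, b, XZ) ⊢ (q3, ε, YXZ)
All input consumed in state q3 with stack YXZ.

YXZ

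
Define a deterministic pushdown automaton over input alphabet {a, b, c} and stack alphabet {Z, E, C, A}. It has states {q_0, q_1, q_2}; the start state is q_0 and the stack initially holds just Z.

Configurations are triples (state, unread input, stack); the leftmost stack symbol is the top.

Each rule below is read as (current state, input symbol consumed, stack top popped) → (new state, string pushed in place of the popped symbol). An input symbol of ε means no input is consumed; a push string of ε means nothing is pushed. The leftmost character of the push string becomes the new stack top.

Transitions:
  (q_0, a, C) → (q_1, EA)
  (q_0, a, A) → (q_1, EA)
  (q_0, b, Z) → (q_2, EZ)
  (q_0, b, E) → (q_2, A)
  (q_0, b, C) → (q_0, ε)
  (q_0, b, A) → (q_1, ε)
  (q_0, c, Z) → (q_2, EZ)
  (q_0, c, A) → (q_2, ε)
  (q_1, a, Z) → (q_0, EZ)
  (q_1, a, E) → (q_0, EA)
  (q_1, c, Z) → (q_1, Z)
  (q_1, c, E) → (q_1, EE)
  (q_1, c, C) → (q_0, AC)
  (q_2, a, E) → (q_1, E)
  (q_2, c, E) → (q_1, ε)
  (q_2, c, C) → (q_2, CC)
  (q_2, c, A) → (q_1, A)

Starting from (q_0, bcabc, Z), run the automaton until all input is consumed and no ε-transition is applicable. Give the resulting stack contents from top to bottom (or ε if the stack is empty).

(q_0, bcabc, Z)
  read b, top Z: go to q_2, push EZ → (q_2, cabc, EZ)
  read c, top E: go to q_1, push ε → (q_1, abc, Z)
  read a, top Z: go to q_0, push EZ → (q_0, bc, EZ)
  read b, top E: go to q_2, push A → (q_2, c, AZ)
  read c, top A: go to q_1, push A → (q_1, ε, AZ)
All input consumed in state q_1 with stack AZ.

AZ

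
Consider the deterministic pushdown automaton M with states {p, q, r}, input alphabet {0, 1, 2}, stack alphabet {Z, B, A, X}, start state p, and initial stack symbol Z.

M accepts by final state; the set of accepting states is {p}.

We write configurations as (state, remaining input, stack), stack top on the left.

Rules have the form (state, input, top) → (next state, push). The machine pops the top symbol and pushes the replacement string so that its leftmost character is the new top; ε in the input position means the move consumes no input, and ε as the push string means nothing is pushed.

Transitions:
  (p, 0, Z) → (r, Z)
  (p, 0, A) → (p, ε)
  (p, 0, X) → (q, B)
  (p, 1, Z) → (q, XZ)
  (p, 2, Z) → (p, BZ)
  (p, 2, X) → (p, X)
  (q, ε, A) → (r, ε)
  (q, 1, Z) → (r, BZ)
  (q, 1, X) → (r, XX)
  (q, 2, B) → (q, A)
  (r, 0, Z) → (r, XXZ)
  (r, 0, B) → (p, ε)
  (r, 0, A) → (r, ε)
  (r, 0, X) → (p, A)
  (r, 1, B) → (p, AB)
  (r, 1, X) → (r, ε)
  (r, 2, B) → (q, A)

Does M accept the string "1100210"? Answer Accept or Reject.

(p, 1100210, Z) ⊢ (q, 100210, XZ) ⊢ (r, 00210, XXZ) ⊢ (p, 0210, AXZ) ⊢ (p, 210, XZ) ⊢ (p, 10, XZ)
No transition applies at (p, 10, XZ); input not fully consumed.

Reject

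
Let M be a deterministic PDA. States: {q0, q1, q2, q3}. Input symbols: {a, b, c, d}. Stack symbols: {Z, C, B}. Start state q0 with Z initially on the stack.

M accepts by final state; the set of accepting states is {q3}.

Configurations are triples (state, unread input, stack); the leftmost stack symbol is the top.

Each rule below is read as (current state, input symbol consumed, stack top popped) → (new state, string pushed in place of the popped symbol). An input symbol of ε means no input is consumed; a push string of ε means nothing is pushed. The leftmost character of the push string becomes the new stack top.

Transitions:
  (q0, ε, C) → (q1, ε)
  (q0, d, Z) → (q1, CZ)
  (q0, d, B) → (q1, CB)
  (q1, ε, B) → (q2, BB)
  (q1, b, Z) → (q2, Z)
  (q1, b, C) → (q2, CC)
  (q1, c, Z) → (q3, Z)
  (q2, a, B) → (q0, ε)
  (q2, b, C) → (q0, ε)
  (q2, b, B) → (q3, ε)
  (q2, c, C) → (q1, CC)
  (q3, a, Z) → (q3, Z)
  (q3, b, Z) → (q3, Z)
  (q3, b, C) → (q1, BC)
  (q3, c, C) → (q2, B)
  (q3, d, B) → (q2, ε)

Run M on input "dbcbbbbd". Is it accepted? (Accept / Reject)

(q0, dbcbbbbd, Z)
  read d, top Z: go to q1, push CZ → (q1, bcbbbbd, CZ)
  read b, top C: go to q2, push CC → (q2, cbbbbd, CCZ)
  read c, top C: go to q1, push CC → (q1, bbbbd, CCCZ)
  read b, top C: go to q2, push CC → (q2, bbbd, CCCCZ)
  read b, top C: go to q0, push ε → (q0, bbd, CCCZ)
  ε-move, top C: go to q1, push ε → (q1, bbd, CCZ)
  read b, top C: go to q2, push CC → (q2, bd, CCCZ)
  read b, top C: go to q0, push ε → (q0, d, CCZ)
  ε-move, top C: go to q1, push ε → (q1, d, CZ)
No transition applies at (q1, d, CZ); input not fully consumed.

Reject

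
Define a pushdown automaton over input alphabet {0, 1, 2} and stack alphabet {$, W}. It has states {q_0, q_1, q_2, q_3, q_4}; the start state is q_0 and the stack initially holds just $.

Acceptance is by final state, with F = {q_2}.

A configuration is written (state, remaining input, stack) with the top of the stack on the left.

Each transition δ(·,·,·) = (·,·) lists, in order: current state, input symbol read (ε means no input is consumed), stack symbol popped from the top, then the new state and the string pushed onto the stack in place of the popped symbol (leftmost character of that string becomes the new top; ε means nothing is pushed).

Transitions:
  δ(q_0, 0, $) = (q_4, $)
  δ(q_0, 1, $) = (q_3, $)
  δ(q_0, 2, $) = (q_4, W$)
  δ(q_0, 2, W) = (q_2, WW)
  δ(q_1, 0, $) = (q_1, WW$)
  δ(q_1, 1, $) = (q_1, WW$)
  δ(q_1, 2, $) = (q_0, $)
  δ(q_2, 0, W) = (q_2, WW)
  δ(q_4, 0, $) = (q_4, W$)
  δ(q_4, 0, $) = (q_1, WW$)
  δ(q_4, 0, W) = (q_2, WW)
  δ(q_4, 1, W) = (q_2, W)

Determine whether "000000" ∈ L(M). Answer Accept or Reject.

Accept

One accepting computation: (q_0, 000000, $) ⊢ (q_4, 00000, $) ⊢ (q_4, 0000, W$) ⊢ (q_2, 000, WW$) ⊢ (q_2, 00, WWW$) ⊢ (q_2, 0, WWWW$) ⊢ (q_2, ε, WWWWW$)
All input consumed and state q_2 ∈ F.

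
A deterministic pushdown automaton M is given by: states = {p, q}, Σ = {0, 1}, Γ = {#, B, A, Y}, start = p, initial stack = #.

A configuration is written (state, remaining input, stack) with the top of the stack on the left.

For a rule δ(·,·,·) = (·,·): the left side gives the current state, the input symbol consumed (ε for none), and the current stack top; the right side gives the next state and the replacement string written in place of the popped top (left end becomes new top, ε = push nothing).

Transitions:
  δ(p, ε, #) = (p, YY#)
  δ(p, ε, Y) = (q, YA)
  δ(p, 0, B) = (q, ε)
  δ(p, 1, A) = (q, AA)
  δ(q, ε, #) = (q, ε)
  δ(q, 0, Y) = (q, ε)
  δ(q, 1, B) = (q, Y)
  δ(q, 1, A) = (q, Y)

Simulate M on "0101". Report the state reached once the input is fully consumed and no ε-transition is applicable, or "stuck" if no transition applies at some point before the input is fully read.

stuck

(p, 0101, #) ⊢ (p, 0101, YY#) ⊢ (q, 0101, YAY#) ⊢ (q, 101, AY#) ⊢ (q, 01, YY#) ⊢ (q, 1, Y#)
No transition for (q, 1, top Y); M blocks with input 1 remaining.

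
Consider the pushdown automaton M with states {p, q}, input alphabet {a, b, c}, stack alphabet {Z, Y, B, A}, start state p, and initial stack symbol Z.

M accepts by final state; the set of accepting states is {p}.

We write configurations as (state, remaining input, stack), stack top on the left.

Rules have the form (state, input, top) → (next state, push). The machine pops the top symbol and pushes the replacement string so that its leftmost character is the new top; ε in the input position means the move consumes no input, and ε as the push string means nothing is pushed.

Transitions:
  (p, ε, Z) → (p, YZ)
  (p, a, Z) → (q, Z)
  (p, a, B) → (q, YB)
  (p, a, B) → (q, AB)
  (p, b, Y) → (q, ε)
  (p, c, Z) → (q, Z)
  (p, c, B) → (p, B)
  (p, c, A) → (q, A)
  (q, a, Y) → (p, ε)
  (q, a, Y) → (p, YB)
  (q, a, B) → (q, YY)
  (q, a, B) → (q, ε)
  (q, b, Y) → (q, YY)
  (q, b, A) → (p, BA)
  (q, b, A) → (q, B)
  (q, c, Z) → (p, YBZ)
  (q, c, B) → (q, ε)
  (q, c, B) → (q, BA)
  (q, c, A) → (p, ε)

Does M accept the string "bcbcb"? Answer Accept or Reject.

No computation consumes all input and reaches a final state.

Reject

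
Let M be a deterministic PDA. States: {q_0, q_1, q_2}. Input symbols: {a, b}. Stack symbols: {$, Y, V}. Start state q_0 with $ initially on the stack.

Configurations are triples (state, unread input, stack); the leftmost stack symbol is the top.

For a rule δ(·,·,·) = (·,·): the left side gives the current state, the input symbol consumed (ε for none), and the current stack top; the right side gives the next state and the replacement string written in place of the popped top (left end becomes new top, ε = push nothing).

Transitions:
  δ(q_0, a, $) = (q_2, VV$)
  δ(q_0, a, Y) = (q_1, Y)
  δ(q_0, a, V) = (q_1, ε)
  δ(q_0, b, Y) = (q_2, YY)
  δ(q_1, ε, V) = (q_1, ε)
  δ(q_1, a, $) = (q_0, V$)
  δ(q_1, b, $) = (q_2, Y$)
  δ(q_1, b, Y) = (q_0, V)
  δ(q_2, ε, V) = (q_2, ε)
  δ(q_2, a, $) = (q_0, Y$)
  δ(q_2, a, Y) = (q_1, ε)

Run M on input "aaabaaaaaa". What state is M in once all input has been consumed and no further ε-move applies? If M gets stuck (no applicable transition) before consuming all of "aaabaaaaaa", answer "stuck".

q_0

(q_0, aaabaaaaaa, $)
  read a, top $: go to q_2, push VV$ → (q_2, aabaaaaaa, VV$)
  ε-move, top V: go to q_2, push ε → (q_2, aabaaaaaa, V$)
  ε-move, top V: go to q_2, push ε → (q_2, aabaaaaaa, $)
  read a, top $: go to q_0, push Y$ → (q_0, abaaaaaa, Y$)
  read a, top Y: go to q_1, push Y → (q_1, baaaaaa, Y$)
  read b, top Y: go to q_0, push V → (q_0, aaaaaa, V$)
  read a, top V: go to q_1, push ε → (q_1, aaaaa, $)
  read a, top $: go to q_0, push V$ → (q_0, aaaa, V$)
  read a, top V: go to q_1, push ε → (q_1, aaa, $)
  read a, top $: go to q_0, push V$ → (q_0, aa, V$)
  read a, top V: go to q_1, push ε → (q_1, a, $)
  read a, top $: go to q_0, push V$ → (q_0, ε, V$)
All input consumed; M is in state q_0.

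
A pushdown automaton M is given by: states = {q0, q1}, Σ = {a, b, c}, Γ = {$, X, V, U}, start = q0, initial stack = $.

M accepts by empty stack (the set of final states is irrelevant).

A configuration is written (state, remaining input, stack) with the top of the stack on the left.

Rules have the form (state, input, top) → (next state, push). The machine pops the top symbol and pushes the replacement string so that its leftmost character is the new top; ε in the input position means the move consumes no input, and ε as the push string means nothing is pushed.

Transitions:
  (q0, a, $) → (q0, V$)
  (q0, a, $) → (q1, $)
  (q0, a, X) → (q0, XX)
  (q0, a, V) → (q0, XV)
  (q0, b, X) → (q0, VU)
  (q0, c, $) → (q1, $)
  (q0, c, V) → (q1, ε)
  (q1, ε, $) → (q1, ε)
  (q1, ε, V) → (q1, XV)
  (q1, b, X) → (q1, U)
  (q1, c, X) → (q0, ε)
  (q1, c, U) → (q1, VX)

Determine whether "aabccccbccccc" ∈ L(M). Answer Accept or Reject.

One accepting computation: (q0, aabccccbccccc, $) ⊢ (q0, abccccbccccc, V$) ⊢ (q0, bccccbccccc, XV$) ⊢ (q0, ccccbccccc, VUV$) ⊢ (q1, cccbccccc, UV$) ⊢ (q1, ccbccccc, VXV$) ⊢ (q1, ccbccccc, XVXV$) ⊢ (q0, cbccccc, VXV$) ⊢ (q1, bccccc, XV$) ⊢ (q1, ccccc, UV$) ⊢ (q1, cccc, VXV$) ⊢ (q1, cccc, XVXV$) ⊢ (q0, ccc, VXV$) ⊢ (q1, cc, XV$) ⊢ (q0, c, V$) ⊢ (q1, ε, $) ⊢ (q1, ε, ε)
All input consumed and the stack is empty.

Accept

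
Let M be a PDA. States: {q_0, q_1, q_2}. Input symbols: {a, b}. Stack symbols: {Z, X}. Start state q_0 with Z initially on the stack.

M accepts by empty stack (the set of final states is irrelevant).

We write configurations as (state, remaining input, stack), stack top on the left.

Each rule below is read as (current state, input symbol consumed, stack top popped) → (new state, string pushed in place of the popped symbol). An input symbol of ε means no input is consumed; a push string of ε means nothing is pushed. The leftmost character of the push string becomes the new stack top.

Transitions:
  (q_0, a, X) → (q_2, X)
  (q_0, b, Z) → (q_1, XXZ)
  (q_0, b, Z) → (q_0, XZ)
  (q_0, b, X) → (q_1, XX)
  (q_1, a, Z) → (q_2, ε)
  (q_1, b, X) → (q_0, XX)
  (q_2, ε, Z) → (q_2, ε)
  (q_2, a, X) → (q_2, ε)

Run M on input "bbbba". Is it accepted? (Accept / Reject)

Reject

No computation consumes all input and empties the stack.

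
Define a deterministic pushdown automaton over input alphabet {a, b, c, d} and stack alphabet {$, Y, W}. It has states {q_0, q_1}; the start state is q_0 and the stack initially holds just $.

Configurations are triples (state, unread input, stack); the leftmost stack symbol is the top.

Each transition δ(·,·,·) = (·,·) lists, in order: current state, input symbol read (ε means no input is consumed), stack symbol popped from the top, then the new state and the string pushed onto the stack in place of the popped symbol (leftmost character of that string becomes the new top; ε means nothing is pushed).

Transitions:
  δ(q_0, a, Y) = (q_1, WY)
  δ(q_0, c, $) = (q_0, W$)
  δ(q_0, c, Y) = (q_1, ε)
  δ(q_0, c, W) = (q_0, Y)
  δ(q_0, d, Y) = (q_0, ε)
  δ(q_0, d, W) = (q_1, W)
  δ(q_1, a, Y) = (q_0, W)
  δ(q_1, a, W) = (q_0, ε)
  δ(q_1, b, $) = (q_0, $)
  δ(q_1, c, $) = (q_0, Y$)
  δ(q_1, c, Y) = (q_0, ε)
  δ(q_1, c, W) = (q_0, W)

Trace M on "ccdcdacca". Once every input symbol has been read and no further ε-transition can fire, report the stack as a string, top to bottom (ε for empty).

(q_0, ccdcdacca, $) ⊢ (q_0, cdcdacca, W$) ⊢ (q_0, dcdacca, Y$) ⊢ (q_0, cdacca, $) ⊢ (q_0, dacca, W$) ⊢ (q_1, acca, W$) ⊢ (q_0, cca, $) ⊢ (q_0, ca, W$) ⊢ (q_0, a, Y$) ⊢ (q_1, ε, WY$)
All input consumed in state q_1 with stack WY$.

WY$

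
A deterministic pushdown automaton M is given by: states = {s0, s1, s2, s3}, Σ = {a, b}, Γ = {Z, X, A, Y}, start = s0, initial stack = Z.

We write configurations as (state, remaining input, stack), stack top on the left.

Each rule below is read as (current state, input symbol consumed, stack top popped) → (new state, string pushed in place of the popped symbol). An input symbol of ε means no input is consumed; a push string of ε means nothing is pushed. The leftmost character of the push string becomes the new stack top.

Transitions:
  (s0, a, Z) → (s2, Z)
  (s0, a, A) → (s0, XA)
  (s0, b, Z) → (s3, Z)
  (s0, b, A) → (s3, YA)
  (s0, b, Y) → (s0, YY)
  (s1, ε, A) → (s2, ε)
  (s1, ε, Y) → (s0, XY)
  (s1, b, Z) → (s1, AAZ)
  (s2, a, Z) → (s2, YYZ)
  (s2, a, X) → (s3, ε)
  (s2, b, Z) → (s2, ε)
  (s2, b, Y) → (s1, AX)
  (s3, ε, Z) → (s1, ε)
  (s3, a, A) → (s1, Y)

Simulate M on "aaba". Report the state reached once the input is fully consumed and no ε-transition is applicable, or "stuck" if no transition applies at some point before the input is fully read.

s3

(s0, aaba, Z)
  read a, top Z: go to s2, push Z → (s2, aba, Z)
  read a, top Z: go to s2, push YYZ → (s2, ba, YYZ)
  read b, top Y: go to s1, push AX → (s1, a, AXYZ)
  ε-move, top A: go to s2, push ε → (s2, a, XYZ)
  read a, top X: go to s3, push ε → (s3, ε, YZ)
All input consumed; M is in state s3.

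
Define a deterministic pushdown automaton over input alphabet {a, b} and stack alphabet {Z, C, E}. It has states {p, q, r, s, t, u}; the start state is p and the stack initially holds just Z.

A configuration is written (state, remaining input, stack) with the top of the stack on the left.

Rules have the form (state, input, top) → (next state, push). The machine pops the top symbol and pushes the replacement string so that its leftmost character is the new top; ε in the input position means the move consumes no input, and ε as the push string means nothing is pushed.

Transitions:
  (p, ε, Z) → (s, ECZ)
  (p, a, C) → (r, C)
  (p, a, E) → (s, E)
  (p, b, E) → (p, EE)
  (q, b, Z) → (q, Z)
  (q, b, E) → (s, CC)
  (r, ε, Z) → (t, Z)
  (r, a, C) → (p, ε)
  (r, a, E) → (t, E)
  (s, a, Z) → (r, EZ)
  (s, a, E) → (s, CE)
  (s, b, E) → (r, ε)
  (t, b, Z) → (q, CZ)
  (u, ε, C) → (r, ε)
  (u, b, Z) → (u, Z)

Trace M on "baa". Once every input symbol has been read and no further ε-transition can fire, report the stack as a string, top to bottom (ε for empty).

(p, baa, Z)
  ε-move, top Z: go to s, push ECZ → (s, baa, ECZ)
  read b, top E: go to r, push ε → (r, aa, CZ)
  read a, top C: go to p, push ε → (p, a, Z)
  ε-move, top Z: go to s, push ECZ → (s, a, ECZ)
  read a, top E: go to s, push CE → (s, ε, CECZ)
All input consumed in state s with stack CECZ.

CECZ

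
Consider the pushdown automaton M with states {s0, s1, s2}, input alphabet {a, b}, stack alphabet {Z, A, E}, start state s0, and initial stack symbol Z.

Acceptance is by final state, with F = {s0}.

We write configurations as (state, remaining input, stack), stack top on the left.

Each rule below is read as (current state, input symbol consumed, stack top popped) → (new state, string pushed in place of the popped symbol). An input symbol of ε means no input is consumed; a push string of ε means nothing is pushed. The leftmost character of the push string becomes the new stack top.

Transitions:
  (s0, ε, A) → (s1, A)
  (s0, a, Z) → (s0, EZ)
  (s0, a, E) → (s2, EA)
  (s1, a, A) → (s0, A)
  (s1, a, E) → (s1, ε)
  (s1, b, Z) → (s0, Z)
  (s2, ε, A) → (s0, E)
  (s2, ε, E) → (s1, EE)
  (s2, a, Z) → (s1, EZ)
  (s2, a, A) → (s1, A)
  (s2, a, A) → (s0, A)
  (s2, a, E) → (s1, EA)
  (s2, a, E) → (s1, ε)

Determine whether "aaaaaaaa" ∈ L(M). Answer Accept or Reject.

Accept

One accepting computation: (s0, aaaaaaaa, Z) ⊢ (s0, aaaaaaa, EZ) ⊢ (s2, aaaaaa, EAZ) ⊢ (s1, aaaaa, EAAZ) ⊢ (s1, aaaa, AAZ) ⊢ (s0, aaa, AAZ) ⊢ (s1, aaa, AAZ) ⊢ (s0, aa, AAZ) ⊢ (s1, aa, AAZ) ⊢ (s0, a, AAZ) ⊢ (s1, a, AAZ) ⊢ (s0, ε, AAZ)
All input consumed and state s0 ∈ F.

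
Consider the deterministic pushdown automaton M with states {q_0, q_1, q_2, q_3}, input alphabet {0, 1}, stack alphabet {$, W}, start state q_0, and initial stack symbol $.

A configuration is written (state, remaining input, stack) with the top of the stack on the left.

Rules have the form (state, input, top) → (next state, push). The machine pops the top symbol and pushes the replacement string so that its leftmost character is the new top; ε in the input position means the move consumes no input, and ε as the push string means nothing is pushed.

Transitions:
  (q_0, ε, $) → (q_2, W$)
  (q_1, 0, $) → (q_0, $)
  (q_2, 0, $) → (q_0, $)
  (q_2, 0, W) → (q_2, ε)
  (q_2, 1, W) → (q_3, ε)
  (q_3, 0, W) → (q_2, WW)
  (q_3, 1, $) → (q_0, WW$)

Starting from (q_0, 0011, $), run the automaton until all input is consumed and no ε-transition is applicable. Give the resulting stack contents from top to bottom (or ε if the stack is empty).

(q_0, 0011, $) ⊢ (q_2, 0011, W$) ⊢ (q_2, 011, $) ⊢ (q_0, 11, $) ⊢ (q_2, 11, W$) ⊢ (q_3, 1, $) ⊢ (q_0, ε, WW$)
All input consumed in state q_0 with stack WW$.

WW$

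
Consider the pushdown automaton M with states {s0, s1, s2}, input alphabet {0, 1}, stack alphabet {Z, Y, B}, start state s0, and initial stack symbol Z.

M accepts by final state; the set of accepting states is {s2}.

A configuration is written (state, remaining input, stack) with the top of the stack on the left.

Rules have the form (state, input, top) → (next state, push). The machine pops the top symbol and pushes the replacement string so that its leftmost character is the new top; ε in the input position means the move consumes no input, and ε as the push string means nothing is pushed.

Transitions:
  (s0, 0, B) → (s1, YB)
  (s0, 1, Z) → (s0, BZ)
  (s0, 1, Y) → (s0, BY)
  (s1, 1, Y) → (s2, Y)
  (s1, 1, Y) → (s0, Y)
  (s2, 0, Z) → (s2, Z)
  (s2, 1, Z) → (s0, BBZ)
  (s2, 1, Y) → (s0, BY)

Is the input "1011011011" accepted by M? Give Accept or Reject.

No computation consumes all input and reaches a final state.

Reject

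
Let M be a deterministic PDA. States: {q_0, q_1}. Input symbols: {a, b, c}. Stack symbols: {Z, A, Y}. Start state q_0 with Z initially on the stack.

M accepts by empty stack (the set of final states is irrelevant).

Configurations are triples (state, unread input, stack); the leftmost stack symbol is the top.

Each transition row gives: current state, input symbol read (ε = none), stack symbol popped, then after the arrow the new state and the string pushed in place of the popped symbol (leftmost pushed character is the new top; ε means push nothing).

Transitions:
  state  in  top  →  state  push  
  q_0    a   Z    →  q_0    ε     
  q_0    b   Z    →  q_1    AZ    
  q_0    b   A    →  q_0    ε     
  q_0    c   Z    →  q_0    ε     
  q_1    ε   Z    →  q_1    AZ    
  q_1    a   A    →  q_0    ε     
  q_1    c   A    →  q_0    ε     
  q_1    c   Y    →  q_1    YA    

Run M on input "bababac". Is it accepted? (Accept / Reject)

Accept

(q_0, bababac, Z)
  read b, top Z: go to q_1, push AZ → (q_1, ababac, AZ)
  read a, top A: go to q_0, push ε → (q_0, babac, Z)
  read b, top Z: go to q_1, push AZ → (q_1, abac, AZ)
  read a, top A: go to q_0, push ε → (q_0, bac, Z)
  read b, top Z: go to q_1, push AZ → (q_1, ac, AZ)
  read a, top A: go to q_0, push ε → (q_0, c, Z)
  read c, top Z: go to q_0, push ε → (q_0, ε, ε)
All input consumed and the stack is empty.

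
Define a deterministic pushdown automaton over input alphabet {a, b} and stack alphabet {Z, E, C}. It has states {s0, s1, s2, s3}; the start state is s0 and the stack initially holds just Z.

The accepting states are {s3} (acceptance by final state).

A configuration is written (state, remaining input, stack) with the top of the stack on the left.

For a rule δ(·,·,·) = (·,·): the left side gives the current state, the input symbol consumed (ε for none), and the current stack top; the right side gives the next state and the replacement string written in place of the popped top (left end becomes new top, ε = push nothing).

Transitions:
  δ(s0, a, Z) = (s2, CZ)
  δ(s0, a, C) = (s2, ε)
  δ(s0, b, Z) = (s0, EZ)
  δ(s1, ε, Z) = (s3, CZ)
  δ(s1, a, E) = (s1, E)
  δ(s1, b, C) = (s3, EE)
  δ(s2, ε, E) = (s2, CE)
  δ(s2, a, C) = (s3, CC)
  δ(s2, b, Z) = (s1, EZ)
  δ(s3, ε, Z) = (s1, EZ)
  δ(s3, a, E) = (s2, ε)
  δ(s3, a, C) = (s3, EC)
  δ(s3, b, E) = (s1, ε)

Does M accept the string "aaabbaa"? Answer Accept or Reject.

Accept

(s0, aaabbaa, Z)
  read a, top Z: go to s2, push CZ → (s2, aabbaa, CZ)
  read a, top C: go to s3, push CC → (s3, abbaa, CCZ)
  read a, top C: go to s3, push EC → (s3, bbaa, ECCZ)
  read b, top E: go to s1, push ε → (s1, baa, CCZ)
  read b, top C: go to s3, push EE → (s3, aa, EECZ)
  read a, top E: go to s2, push ε → (s2, a, ECZ)
  ε-move, top E: go to s2, push CE → (s2, a, CECZ)
  read a, top C: go to s3, push CC → (s3, ε, CCECZ)
All input consumed; state s3 ∈ F.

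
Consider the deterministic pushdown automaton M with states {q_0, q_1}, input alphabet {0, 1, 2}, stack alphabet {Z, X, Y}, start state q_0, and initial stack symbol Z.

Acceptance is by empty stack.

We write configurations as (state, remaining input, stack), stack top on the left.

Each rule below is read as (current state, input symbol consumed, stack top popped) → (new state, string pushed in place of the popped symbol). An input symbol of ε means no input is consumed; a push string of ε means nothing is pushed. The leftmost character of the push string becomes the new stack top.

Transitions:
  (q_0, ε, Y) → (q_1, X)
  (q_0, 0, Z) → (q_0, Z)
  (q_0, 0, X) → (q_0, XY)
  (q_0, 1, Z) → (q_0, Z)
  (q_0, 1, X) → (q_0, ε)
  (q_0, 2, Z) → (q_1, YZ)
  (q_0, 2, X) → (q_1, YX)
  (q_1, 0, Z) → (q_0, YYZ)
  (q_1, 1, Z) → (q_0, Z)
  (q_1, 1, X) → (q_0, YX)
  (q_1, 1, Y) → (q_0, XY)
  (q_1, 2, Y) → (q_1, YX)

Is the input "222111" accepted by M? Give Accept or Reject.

(q_0, 222111, Z) ⊢ (q_1, 22111, YZ) ⊢ (q_1, 2111, YXZ) ⊢ (q_1, 111, YXXZ) ⊢ (q_0, 11, XYXXZ) ⊢ (q_0, 1, YXXZ) ⊢ (q_1, 1, XXXZ) ⊢ (q_0, ε, YXXXZ) ⊢ (q_1, ε, XXXXZ)
All input consumed; stack is XXXXZ, not empty, and no further ε-move applies.

Reject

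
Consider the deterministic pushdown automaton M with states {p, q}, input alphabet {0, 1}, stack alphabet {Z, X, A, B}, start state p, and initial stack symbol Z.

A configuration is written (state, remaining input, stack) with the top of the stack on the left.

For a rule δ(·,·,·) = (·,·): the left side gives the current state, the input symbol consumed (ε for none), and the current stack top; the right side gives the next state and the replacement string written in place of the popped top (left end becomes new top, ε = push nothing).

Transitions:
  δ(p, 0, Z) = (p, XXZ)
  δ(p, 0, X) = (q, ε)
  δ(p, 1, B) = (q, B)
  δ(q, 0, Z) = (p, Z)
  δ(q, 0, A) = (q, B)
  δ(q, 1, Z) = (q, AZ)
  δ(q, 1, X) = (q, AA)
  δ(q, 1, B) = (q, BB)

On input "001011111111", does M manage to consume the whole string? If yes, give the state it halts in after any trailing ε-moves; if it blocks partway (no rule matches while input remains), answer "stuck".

(p, 001011111111, Z) ⊢ (p, 01011111111, XXZ) ⊢ (q, 1011111111, XZ) ⊢ (q, 011111111, AAZ) ⊢ (q, 11111111, BAZ) ⊢ (q, 1111111, BBAZ) ⊢ (q, 111111, BBBAZ) ⊢ (q, 11111, BBBBAZ) ⊢ (q, 1111, BBBBBAZ) ⊢ (q, 111, BBBBBBAZ) ⊢ (q, 11, BBBBBBBAZ) ⊢ (q, 1, BBBBBBBBAZ) ⊢ (q, ε, BBBBBBBBBAZ)
All input consumed; M is in state q.

q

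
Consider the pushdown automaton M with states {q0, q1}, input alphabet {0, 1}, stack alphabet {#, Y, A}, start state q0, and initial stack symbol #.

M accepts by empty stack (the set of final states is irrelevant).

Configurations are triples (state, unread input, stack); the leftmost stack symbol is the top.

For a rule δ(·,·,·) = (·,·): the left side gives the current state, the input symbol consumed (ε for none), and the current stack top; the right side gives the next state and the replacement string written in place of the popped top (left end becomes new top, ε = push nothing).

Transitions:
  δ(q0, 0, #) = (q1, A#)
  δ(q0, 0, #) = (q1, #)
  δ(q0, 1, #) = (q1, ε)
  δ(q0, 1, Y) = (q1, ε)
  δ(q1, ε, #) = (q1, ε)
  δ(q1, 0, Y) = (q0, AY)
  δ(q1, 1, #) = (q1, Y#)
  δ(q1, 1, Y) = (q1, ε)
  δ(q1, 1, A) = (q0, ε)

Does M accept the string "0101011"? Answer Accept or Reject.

Accept

One accepting computation: (q0, 0101011, #) ⊢ (q1, 101011, A#) ⊢ (q0, 01011, #) ⊢ (q1, 1011, A#) ⊢ (q0, 011, #) ⊢ (q1, 11, A#) ⊢ (q0, 1, #) ⊢ (q1, ε, ε)
All input consumed and the stack is empty.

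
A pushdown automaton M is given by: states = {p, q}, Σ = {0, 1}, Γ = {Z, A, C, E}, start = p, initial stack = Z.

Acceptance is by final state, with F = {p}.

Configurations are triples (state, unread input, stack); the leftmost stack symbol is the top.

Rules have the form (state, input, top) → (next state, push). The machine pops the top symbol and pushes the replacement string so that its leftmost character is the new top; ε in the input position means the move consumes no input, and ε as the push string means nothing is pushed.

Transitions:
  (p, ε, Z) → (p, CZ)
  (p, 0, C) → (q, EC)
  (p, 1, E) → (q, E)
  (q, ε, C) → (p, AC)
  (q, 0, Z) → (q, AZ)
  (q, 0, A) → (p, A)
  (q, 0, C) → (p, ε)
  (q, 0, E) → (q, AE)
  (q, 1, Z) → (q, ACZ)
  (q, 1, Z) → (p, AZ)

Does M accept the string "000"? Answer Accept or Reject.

One accepting computation: (p, 000, Z) ⊢ (p, 000, CZ) ⊢ (q, 00, ECZ) ⊢ (q, 0, AECZ) ⊢ (p, ε, AECZ)
All input consumed and state p ∈ F.

Accept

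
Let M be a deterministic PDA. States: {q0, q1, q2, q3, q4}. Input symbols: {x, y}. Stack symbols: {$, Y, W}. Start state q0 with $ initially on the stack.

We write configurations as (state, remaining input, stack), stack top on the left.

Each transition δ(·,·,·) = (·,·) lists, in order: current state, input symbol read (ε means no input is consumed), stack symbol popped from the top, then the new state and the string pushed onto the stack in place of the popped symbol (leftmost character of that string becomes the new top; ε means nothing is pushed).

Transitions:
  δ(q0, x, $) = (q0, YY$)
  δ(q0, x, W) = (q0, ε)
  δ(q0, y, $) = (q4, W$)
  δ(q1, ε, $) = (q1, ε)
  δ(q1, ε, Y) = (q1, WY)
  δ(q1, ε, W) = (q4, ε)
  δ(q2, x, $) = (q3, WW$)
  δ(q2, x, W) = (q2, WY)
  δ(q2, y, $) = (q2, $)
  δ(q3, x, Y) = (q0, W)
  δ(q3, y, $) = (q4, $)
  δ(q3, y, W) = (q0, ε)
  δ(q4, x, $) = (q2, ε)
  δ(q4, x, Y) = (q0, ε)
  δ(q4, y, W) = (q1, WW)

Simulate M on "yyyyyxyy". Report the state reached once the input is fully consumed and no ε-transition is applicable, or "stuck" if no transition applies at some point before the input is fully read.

stuck

(q0, yyyyyxyy, $) ⊢ (q4, yyyyxyy, W$) ⊢ (q1, yyyxyy, WW$) ⊢ (q4, yyyxyy, W$) ⊢ (q1, yyxyy, WW$) ⊢ (q4, yyxyy, W$) ⊢ (q1, yxyy, WW$) ⊢ (q4, yxyy, W$) ⊢ (q1, xyy, WW$) ⊢ (q4, xyy, W$)
No transition for (q4, x, top W); M blocks with input xyy remaining.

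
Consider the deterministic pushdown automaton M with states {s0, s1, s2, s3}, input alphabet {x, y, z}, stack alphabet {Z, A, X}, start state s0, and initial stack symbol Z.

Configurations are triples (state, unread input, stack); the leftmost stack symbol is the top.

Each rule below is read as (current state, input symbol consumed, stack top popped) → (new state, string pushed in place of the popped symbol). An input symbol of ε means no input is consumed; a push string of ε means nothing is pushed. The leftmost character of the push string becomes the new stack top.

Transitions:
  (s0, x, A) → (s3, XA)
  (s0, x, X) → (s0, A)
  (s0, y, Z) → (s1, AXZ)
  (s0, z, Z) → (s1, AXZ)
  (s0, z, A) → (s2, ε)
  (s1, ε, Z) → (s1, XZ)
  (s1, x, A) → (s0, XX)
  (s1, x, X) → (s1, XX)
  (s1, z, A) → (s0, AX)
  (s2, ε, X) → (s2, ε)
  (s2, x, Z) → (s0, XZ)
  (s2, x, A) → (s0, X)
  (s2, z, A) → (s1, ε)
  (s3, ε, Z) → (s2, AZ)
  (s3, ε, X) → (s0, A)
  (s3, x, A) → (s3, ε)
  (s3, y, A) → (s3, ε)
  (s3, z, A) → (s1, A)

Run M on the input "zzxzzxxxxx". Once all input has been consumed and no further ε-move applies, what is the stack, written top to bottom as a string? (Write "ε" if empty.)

(s0, zzxzzxxxxx, Z)
  read z, top Z: go to s1, push AXZ → (s1, zxzzxxxxx, AXZ)
  read z, top A: go to s0, push AX → (s0, xzzxxxxx, AXXZ)
  read x, top A: go to s3, push XA → (s3, zzxxxxx, XAXXZ)
  ε-move, top X: go to s0, push A → (s0, zzxxxxx, AAXXZ)
  read z, top A: go to s2, push ε → (s2, zxxxxx, AXXZ)
  read z, top A: go to s1, push ε → (s1, xxxxx, XXZ)
  read x, top X: go to s1, push XX → (s1, xxxx, XXXZ)
  read x, top X: go to s1, push XX → (s1, xxx, XXXXZ)
  read x, top X: go to s1, push XX → (s1, xx, XXXXXZ)
  read x, top X: go to s1, push XX → (s1, x, XXXXXXZ)
  read x, top X: go to s1, push XX → (s1, ε, XXXXXXXZ)
All input consumed in state s1 with stack XXXXXXXZ.

XXXXXXXZ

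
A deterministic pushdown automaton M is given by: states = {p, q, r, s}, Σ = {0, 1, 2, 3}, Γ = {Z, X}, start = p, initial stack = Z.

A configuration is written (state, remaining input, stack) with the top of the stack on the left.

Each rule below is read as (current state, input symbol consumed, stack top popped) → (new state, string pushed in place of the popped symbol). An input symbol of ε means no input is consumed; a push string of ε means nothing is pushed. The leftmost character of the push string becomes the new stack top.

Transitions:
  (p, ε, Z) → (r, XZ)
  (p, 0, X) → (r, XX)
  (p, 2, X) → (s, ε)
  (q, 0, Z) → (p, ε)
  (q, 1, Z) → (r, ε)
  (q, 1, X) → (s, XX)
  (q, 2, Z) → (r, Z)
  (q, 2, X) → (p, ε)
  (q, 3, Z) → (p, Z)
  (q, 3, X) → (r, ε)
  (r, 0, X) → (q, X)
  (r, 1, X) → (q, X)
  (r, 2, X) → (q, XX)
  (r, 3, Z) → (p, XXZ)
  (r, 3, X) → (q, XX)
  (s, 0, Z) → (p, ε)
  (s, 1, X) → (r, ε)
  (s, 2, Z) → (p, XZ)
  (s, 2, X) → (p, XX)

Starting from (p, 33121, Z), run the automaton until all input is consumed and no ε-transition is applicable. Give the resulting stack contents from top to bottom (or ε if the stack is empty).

(p, 33121, Z)
  ε-move, top Z: go to r, push XZ → (r, 33121, XZ)
  read 3, top X: go to q, push XX → (q, 3121, XXZ)
  read 3, top X: go to r, push ε → (r, 121, XZ)
  read 1, top X: go to q, push X → (q, 21, XZ)
  read 2, top X: go to p, push ε → (p, 1, Z)
  ε-move, top Z: go to r, push XZ → (r, 1, XZ)
  read 1, top X: go to q, push X → (q, ε, XZ)
All input consumed in state q with stack XZ.

XZ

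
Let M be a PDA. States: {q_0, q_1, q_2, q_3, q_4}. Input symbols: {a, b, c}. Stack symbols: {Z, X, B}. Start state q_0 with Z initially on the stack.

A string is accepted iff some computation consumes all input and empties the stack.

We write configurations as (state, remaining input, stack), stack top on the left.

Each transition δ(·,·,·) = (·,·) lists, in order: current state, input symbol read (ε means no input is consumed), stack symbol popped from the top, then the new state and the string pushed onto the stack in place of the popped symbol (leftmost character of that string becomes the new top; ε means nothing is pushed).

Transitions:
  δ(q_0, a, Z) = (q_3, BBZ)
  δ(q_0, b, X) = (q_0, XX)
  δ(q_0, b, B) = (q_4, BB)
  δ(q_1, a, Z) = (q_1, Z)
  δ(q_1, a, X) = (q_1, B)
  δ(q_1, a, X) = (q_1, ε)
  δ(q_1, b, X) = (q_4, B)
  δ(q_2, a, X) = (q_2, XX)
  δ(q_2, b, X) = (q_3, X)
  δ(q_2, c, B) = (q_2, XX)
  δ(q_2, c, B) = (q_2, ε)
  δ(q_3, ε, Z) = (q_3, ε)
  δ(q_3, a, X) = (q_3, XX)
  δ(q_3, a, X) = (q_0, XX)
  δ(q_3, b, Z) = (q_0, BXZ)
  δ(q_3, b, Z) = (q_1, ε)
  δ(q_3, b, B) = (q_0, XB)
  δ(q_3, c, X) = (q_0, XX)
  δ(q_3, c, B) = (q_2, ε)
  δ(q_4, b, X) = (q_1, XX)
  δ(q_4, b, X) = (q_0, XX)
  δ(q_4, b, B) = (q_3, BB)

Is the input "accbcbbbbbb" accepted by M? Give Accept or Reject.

Reject

No computation consumes all input and empties the stack.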